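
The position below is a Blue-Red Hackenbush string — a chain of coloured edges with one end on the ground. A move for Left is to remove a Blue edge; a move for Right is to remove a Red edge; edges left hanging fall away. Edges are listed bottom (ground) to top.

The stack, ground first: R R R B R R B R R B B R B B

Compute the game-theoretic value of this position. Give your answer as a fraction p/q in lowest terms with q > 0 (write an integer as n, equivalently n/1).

Recurse on prefixes of the 14-edge string R R R B R R B R R B B R B B:
1 of 14 · R · max L −∞ · min R 0 = -1
2 of 14 · RR · max L −∞ · min R -1 = -2
3 of 14 · RRR · max L −∞ · min R -2 = -3
4 of 14 · RRRB · max L -3 · min R -2 = -5/2
5 of 14 · RRRBR · max L -3 · min R -5/2 = -11/4
6 of 14 · RRRBRR · max L -3 · min R -11/4 = -23/8
7 of 14 · RRRBRRB · max L -23/8 · min R -11/4 = -45/16
8 of 14 · RRRBRRBR · max L -23/8 · min R -45/16 = -91/32
9 of 14 · RRRBRRBRR · max L -23/8 · min R -91/32 = -183/64
10 of 14 · RRRBRRBRRB · max L -183/64 · min R -91/32 = -365/128
11 of 14 · RRRBRRBRRBB · max L -365/128 · min R -91/32 = -729/256
12 of 14 · RRRBRRBRRBBR · max L -365/128 · min R -729/256 = -1459/512
13 of 14 · RRRBRRBRRBBRB · max L -1459/512 · min R -729/256 = -2917/1024
14 of 14 · RRRBRRBRRBBRBB · max L -2917/1024 · min R -729/256 = -5833/2048

-5833/2048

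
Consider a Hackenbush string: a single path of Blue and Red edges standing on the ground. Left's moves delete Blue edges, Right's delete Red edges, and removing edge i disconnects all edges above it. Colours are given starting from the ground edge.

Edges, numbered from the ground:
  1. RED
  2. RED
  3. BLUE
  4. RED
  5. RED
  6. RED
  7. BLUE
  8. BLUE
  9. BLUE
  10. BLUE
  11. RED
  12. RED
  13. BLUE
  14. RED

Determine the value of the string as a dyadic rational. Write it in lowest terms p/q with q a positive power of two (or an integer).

-7707/4096

G(R) = { none | 0 } -> -1
G(RR) = { none | -1,0 } -> -2
G(RRB) = { -2 | -1,0 } -> -3/2
G(RRBR) = { -2 | -3/2,-1,0 } -> -7/4
G(RRBRR) = { -2 | -7/4,-3/2,-1,0 } -> -15/8
G(RRBRRR) = { -2 | -15/8,-7/4,-3/2,-1,0 } -> -31/16
G(RRBRRRB) = { -2,-31/16 | -15/8,-7/4,-3/2,-1,0 } -> -61/32
G(RRBRRRBB) = { -2,-31/16,-61/32 | -15/8,-7/4,-3/2,-1,0 } -> -121/64
G(RRBRRRBBB) = { -2,-31/16,-61/32,-121/64 | -15/8,-7/4,-3/2,-1,0 } -> -241/128
G(RRBRRRBBBB) = { -2,-31/16,-61/32,-121/64,-241/128 | -15/8,-7/4,-3/2,-1,0 } -> -481/256
G(RRBRRRBBBBR) = { -2,-31/16,-61/32,-121/64,-241/128 | -481/256,-15/8,-7/4,-3/2,-1,0 } -> -963/512
G(RRBRRRBBBBRR) = { -2,-31/16,-61/32,-121/64,-241/128 | -963/512,-481/256,-15/8,-7/4,-3/2,-1,0 } -> -1927/1024
G(RRBRRRBBBBRRB) = { -2,-31/16,-61/32,-121/64,-241/128,-1927/1024 | -963/512,-481/256,-15/8,-7/4,-3/2,-1,0 } -> -3853/2048
G(RRBRRRBBBBRRBR) = { -2,-31/16,-61/32,-121/64,-241/128,-1927/1024 | -3853/2048,-963/512,-481/256,-15/8,-7/4,-3/2,-1,0 } -> -7707/4096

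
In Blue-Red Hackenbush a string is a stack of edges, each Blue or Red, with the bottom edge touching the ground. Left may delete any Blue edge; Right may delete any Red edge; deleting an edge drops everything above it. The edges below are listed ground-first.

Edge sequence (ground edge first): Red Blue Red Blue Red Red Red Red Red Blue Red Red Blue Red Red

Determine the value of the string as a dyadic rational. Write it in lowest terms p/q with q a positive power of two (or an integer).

-12215/16384

Prefix values for Red Blue Red Blue Red Red Red Red Red Blue Red Red Blue Red Red via {L|R} + simplicity:
g_1 [R]  L=[none]  R=[0]  so -1
g_2 [RB]  L=[-1]  R=[0]  so -1/2
g_3 [RBR]  L=[-1]  R=[-1/2; 0]  so -3/4
g_4 [RBRB]  L=[-1; -3/4]  R=[-1/2; 0]  so -5/8
g_5 [RBRBR]  L=[-1; -3/4]  R=[-5/8; -1/2; 0]  so -11/16
g_6 [RBRBRR]  L=[-1; -3/4]  R=[-11/16; -5/8; -1/2; 0]  so -23/32
g_7 [RBRBRRR]  L=[-1; -3/4]  R=[-23/32; -11/16; -5/8; -1/2; 0]  so -47/64
g_8 [RBRBRRRR]  L=[-1; -3/4]  R=[-47/64; -23/32; -11/16; -5/8; -1/2; 0]  so -95/128
g_9 [RBRBRRRRR]  L=[-1; -3/4]  R=[-95/128; -47/64; -23/32; -11/16; -5/8; -1/2; 0]  so -191/256
g_10 [RBRBRRRRRB]  L=[-1; -3/4; -191/256]  R=[-95/128; -47/64; -23/32; -11/16; -5/8; -1/2; 0]  so -381/512
g_11 [RBRBRRRRRBR]  L=[-1; -3/4; -191/256]  R=[-381/512; -95/128; -47/64; -23/32; -11/16; -5/8; -1/2; 0]  so -763/1024
g_12 [RBRBRRRRRBRR]  L=[-1; -3/4; -191/256]  R=[-763/1024; -381/512; -95/128; -47/64; -23/32; -11/16; -5/8; -1/2; 0]  so -1527/2048
g_13 [RBRBRRRRRBRRB]  L=[-1; -3/4; -191/256; -1527/2048]  R=[-763/1024; -381/512; -95/128; -47/64; -23/32; -11/16; -5/8; -1/2; 0]  so -3053/4096
g_14 [RBRBRRRRRBRRBR]  L=[-1; -3/4; -191/256; -1527/2048]  R=[-3053/4096; -763/1024; -381/512; -95/128; -47/64; -23/32; -11/16; -5/8; -1/2; 0]  so -6107/8192
g_15 [RBRBRRRRRBRRBRR]  L=[-1; -3/4; -191/256; -1527/2048]  R=[-6107/8192; -3053/4096; -763/1024; -381/512; -95/128; -47/64; -23/32; -11/16; -5/8; -1/2; 0]  so -12215/16384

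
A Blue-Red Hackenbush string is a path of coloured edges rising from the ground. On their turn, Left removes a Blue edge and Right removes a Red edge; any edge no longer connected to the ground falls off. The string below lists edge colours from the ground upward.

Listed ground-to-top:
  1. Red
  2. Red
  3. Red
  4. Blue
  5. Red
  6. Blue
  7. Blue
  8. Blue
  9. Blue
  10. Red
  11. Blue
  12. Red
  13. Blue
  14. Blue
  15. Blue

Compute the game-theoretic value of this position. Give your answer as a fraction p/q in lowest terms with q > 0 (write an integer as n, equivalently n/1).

-10321/4096

Recurse on prefixes of the 15-edge string Red Red Red Blue Red Blue Blue Blue Blue Red Blue Red Blue Blue Blue:
val(R) = { · | 0 } => -1
val(RR) = { · | -1 0 } => -2
val(RRR) = { · | -2 -1 0 } => -3
val(RRRB) = { -3 | -2 -1 0 } => -5/2
val(RRRBR) = { -3 | -5/2 -2 -1 0 } => -11/4
val(RRRBRB) = { -3 -11/4 | -5/2 -2 -1 0 } => -21/8
val(RRRBRBB) = { -3 -11/4 -21/8 | -5/2 -2 -1 0 } => -41/16
val(RRRBRBBB) = { -3 -11/4 -21/8 -41/16 | -5/2 -2 -1 0 } => -81/32
val(RRRBRBBBB) = { -3 -11/4 -21/8 -41/16 -81/32 | -5/2 -2 -1 0 } => -161/64
val(RRRBRBBBBR) = { -3 -11/4 -21/8 -41/16 -81/32 | -161/64 -5/2 -2 -1 0 } => -323/128
val(RRRBRBBBBRB) = { -3 -11/4 -21/8 -41/16 -81/32 -323/128 | -161/64 -5/2 -2 -1 0 } => -645/256
val(RRRBRBBBBRBR) = { -3 -11/4 -21/8 -41/16 -81/32 -323/128 | -645/256 -161/64 -5/2 -2 -1 0 } => -1291/512
val(RRRBRBBBBRBRB) = { -3 -11/4 -21/8 -41/16 -81/32 -323/128 -1291/512 | -645/256 -161/64 -5/2 -2 -1 0 } => -2581/1024
val(RRRBRBBBBRBRBB) = { -3 -11/4 -21/8 -41/16 -81/32 -323/128 -1291/512 -2581/1024 | -645/256 -161/64 -5/2 -2 -1 0 } => -5161/2048
val(RRRBRBBBBRBRBBB) = { -3 -11/4 -21/8 -41/16 -81/32 -323/128 -1291/512 -2581/1024 -5161/2048 | -645/256 -161/64 -5/2 -2 -1 0 } => -10321/4096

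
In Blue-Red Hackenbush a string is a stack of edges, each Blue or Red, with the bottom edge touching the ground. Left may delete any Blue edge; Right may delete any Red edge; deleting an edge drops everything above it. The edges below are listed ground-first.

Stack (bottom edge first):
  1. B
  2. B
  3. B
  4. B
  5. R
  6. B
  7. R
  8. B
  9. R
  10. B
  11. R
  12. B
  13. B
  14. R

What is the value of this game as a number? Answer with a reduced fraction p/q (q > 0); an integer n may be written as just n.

Recurse on prefixes of the 14-edge string B B B B R B R B R B R B B R:
edge 1 of 14 (B): { 0 | ∅ } → 1
edge 2 of 14 (B): { 0, 1 | ∅ } → 2
edge 3 of 14 (B): { 0, 1, 2 | ∅ } → 3
edge 4 of 14 (B): { 0, 1, 2, 3 | ∅ } → 4
edge 5 of 14 (R): { 0, 1, 2, 3 | 4 } → 7/2
edge 6 of 14 (B): { 0, 1, 2, 3, 7/2 | 4 } → 15/4
edge 7 of 14 (R): { 0, 1, 2, 3, 7/2 | 15/4, 4 } → 29/8
edge 8 of 14 (B): { 0, 1, 2, 3, 7/2, 29/8 | 15/4, 4 } → 59/16
edge 9 of 14 (R): { 0, 1, 2, 3, 7/2, 29/8 | 59/16, 15/4, 4 } → 117/32
edge 10 of 14 (B): { 0, 1, 2, 3, 7/2, 29/8, 117/32 | 59/16, 15/4, 4 } → 235/64
edge 11 of 14 (R): { 0, 1, 2, 3, 7/2, 29/8, 117/32 | 235/64, 59/16, 15/4, 4 } → 469/128
edge 12 of 14 (B): { 0, 1, 2, 3, 7/2, 29/8, 117/32, 469/128 | 235/64, 59/16, 15/4, 4 } → 939/256
edge 13 of 14 (B): { 0, 1, 2, 3, 7/2, 29/8, 117/32, 469/128, 939/256 | 235/64, 59/16, 15/4, 4 } → 1879/512
edge 14 of 14 (R): { 0, 1, 2, 3, 7/2, 29/8, 117/32, 469/128, 939/256 | 1879/512, 235/64, 59/16, 15/4, 4 } → 3757/1024

3757/1024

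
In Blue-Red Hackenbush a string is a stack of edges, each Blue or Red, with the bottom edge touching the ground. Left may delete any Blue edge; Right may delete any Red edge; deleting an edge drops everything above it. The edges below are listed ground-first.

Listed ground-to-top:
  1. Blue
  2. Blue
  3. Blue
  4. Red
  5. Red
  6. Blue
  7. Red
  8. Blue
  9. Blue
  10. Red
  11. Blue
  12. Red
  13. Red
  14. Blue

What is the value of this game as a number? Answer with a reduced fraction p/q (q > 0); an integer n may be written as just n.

Build v(s[:k]) for k = 1..14, string s = Blue Blue Blue Red Red Blue Red Blue Blue Red Blue Red Red Blue.
v_1 [B]  L=[0]  R=[(no moves)]  ⇒ 1
v_2 [BB]  L=[0, 1]  R=[(no moves)]  ⇒ 2
v_3 [BBB]  L=[0, 1, 2]  R=[(no moves)]  ⇒ 3
v_4 [BBBR]  L=[0, 1, 2]  R=[3]  ⇒ 5/2
v_5 [BBBRR]  L=[0, 1, 2]  R=[5/2, 3]  ⇒ 9/4
v_6 [BBBRRB]  L=[0, 1, 2, 9/4]  R=[5/2, 3]  ⇒ 19/8
v_7 [BBBRRBR]  L=[0, 1, 2, 9/4]  R=[19/8, 5/2, 3]  ⇒ 37/16
v_8 [BBBRRBRB]  L=[0, 1, 2, 9/4, 37/16]  R=[19/8, 5/2, 3]  ⇒ 75/32
v_9 [BBBRRBRBB]  L=[0, 1, 2, 9/4, 37/16, 75/32]  R=[19/8, 5/2, 3]  ⇒ 151/64
v_10 [BBBRRBRBBR]  L=[0, 1, 2, 9/4, 37/16, 75/32]  R=[151/64, 19/8, 5/2, 3]  ⇒ 301/128
v_11 [BBBRRBRBBRB]  L=[0, 1, 2, 9/4, 37/16, 75/32, 301/128]  R=[151/64, 19/8, 5/2, 3]  ⇒ 603/256
v_12 [BBBRRBRBBRBR]  L=[0, 1, 2, 9/4, 37/16, 75/32, 301/128]  R=[603/256, 151/64, 19/8, 5/2, 3]  ⇒ 1205/512
v_13 [BBBRRBRBBRBRR]  L=[0, 1, 2, 9/4, 37/16, 75/32, 301/128]  R=[1205/512, 603/256, 151/64, 19/8, 5/2, 3]  ⇒ 2409/1024
v_14 [BBBRRBRBBRBRRB]  L=[0, 1, 2, 9/4, 37/16, 75/32, 301/128, 2409/1024]  R=[1205/512, 603/256, 151/64, 19/8, 5/2, 3]  ⇒ 4819/2048

4819/2048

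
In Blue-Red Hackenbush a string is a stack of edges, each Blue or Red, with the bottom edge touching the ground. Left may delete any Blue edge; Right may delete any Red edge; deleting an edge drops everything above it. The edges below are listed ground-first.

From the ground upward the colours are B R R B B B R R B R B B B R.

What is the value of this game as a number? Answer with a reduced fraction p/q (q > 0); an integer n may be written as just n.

3677/8192

Prefix values for B R R B B B R R B R B B B R via {L|R} + simplicity:
B: Left { 0 }, Right { none } -> simplest 1
BR: Left { 0 }, Right { 1 } -> simplest 1/2
BRR: Left { 0 }, Right { 1/2,1 } -> simplest 1/4
BRRB: Left { 0,1/4 }, Right { 1/2,1 } -> simplest 3/8
BRRBB: Left { 0,1/4,3/8 }, Right { 1/2,1 } -> simplest 7/16
BRRBBB: Left { 0,1/4,3/8,7/16 }, Right { 1/2,1 } -> simplest 15/32
BRRBBBR: Left { 0,1/4,3/8,7/16 }, Right { 15/32,1/2,1 } -> simplest 29/64
BRRBBBRR: Left { 0,1/4,3/8,7/16 }, Right { 29/64,15/32,1/2,1 } -> simplest 57/128
BRRBBBRRB: Left { 0,1/4,3/8,7/16,57/128 }, Right { 29/64,15/32,1/2,1 } -> simplest 115/256
BRRBBBRRBR: Left { 0,1/4,3/8,7/16,57/128 }, Right { 115/256,29/64,15/32,1/2,1 } -> simplest 229/512
BRRBBBRRBRB: Left { 0,1/4,3/8,7/16,57/128,229/512 }, Right { 115/256,29/64,15/32,1/2,1 } -> simplest 459/1024
BRRBBBRRBRBB: Left { 0,1/4,3/8,7/16,57/128,229/512,459/1024 }, Right { 115/256,29/64,15/32,1/2,1 } -> simplest 919/2048
BRRBBBRRBRBBB: Left { 0,1/4,3/8,7/16,57/128,229/512,459/1024,919/2048 }, Right { 115/256,29/64,15/32,1/2,1 } -> simplest 1839/4096
BRRBBBRRBRBBBR: Left { 0,1/4,3/8,7/16,57/128,229/512,459/1024,919/2048 }, Right { 1839/4096,115/256,29/64,15/32,1/2,1 } -> simplest 3677/8192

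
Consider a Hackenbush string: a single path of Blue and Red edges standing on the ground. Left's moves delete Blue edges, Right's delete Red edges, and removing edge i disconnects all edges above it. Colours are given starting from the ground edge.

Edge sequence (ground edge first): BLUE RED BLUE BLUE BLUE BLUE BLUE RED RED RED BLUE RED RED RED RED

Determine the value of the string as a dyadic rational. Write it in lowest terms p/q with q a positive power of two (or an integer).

step 1: add BLUE to get B; options L={ 0 } R={ (no moves) } gives 1
step 2: add RED to get BR; options L={ 0 } R={ 1 } gives 1/2
step 3: add BLUE to get BRB; options L={ 0,1/2 } R={ 1 } gives 3/4
step 4: add BLUE to get BRBB; options L={ 0,1/2,3/4 } R={ 1 } gives 7/8
step 5: add BLUE to get BRBBB; options L={ 0,1/2,3/4,7/8 } R={ 1 } gives 15/16
step 6: add BLUE to get BRBBBB; options L={ 0,1/2,3/4,7/8,15/16 } R={ 1 } gives 31/32
step 7: add BLUE to get BRBBBBB; options L={ 0,1/2,3/4,7/8,15/16,31/32 } R={ 1 } gives 63/64
step 8: add RED to get BRBBBBBR; options L={ 0,1/2,3/4,7/8,15/16,31/32 } R={ 63/64,1 } gives 125/128
step 9: add RED to get BRBBBBBRR; options L={ 0,1/2,3/4,7/8,15/16,31/32 } R={ 125/128,63/64,1 } gives 249/256
step 10: add RED to get BRBBBBBRRR; options L={ 0,1/2,3/4,7/8,15/16,31/32 } R={ 249/256,125/128,63/64,1 } gives 497/512
step 11: add BLUE to get BRBBBBBRRRB; options L={ 0,1/2,3/4,7/8,15/16,31/32,497/512 } R={ 249/256,125/128,63/64,1 } gives 995/1024
step 12: add RED to get BRBBBBBRRRBR; options L={ 0,1/2,3/4,7/8,15/16,31/32,497/512 } R={ 995/1024,249/256,125/128,63/64,1 } gives 1989/2048
step 13: add RED to get BRBBBBBRRRBRR; options L={ 0,1/2,3/4,7/8,15/16,31/32,497/512 } R={ 1989/2048,995/1024,249/256,125/128,63/64,1 } gives 3977/4096
step 14: add RED to get BRBBBBBRRRBRRR; options L={ 0,1/2,3/4,7/8,15/16,31/32,497/512 } R={ 3977/4096,1989/2048,995/1024,249/256,125/128,63/64,1 } gives 7953/8192
step 15: add RED to get BRBBBBBRRRBRRRR; options L={ 0,1/2,3/4,7/8,15/16,31/32,497/512 } R={ 7953/8192,3977/4096,1989/2048,995/1024,249/256,125/128,63/64,1 } gives 15905/16384

15905/16384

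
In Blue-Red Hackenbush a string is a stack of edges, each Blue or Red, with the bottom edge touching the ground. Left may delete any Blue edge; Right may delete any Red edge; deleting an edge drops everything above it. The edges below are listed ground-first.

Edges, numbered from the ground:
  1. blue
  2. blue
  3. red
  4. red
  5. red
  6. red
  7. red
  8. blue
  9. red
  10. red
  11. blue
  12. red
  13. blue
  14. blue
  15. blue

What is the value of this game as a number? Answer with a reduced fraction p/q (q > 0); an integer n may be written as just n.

8495/8192

step 1: add blue to get b; options L={ 0 } R={ none } — 1
step 2: add blue to get bb; options L={ 0,1 } R={ none } — 2
step 3: add red to get bbr; options L={ 0,1 } R={ 2 } — 3/2
step 4: add red to get bbrr; options L={ 0,1 } R={ 3/2,2 } — 5/4
step 5: add red to get bbrrr; options L={ 0,1 } R={ 5/4,3/2,2 } — 9/8
step 6: add red to get bbrrrr; options L={ 0,1 } R={ 9/8,5/4,3/2,2 } — 17/16
step 7: add red to get bbrrrrr; options L={ 0,1 } R={ 17/16,9/8,5/4,3/2,2 } — 33/32
step 8: add blue to get bbrrrrrb; options L={ 0,1,33/32 } R={ 17/16,9/8,5/4,3/2,2 } — 67/64
step 9: add red to get bbrrrrrbr; options L={ 0,1,33/32 } R={ 67/64,17/16,9/8,5/4,3/2,2 } — 133/128
step 10: add red to get bbrrrrrbrr; options L={ 0,1,33/32 } R={ 133/128,67/64,17/16,9/8,5/4,3/2,2 } — 265/256
step 11: add blue to get bbrrrrrbrrb; options L={ 0,1,33/32,265/256 } R={ 133/128,67/64,17/16,9/8,5/4,3/2,2 } — 531/512
step 12: add red to get bbrrrrrbrrbr; options L={ 0,1,33/32,265/256 } R={ 531/512,133/128,67/64,17/16,9/8,5/4,3/2,2 } — 1061/1024
step 13: add blue to get bbrrrrrbrrbrb; options L={ 0,1,33/32,265/256,1061/1024 } R={ 531/512,133/128,67/64,17/16,9/8,5/4,3/2,2 } — 2123/2048
step 14: add blue to get bbrrrrrbrrbrbb; options L={ 0,1,33/32,265/256,1061/1024,2123/2048 } R={ 531/512,133/128,67/64,17/16,9/8,5/4,3/2,2 } — 4247/4096
step 15: add blue to get bbrrrrrbrrbrbbb; options L={ 0,1,33/32,265/256,1061/1024,2123/2048,4247/4096 } R={ 531/512,133/128,67/64,17/16,9/8,5/4,3/2,2 } — 8495/8192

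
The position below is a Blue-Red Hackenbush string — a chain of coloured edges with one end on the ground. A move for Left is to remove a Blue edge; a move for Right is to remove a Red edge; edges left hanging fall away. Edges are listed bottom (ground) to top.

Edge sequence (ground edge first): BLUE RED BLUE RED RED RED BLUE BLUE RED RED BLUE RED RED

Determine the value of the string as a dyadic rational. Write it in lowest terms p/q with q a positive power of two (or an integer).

v_1 [B]  L=[0]  R=[]  ⇒ 1
v_2 [BR]  L=[0]  R=[1]  ⇒ 1/2
v_3 [BRB]  L=[0 1/2]  R=[1]  ⇒ 3/4
v_4 [BRBR]  L=[0 1/2]  R=[3/4 1]  ⇒ 5/8
v_5 [BRBRR]  L=[0 1/2]  R=[5/8 3/4 1]  ⇒ 9/16
v_6 [BRBRRR]  L=[0 1/2]  R=[9/16 5/8 3/4 1]  ⇒ 17/32
v_7 [BRBRRRB]  L=[0 1/2 17/32]  R=[9/16 5/8 3/4 1]  ⇒ 35/64
v_8 [BRBRRRBB]  L=[0 1/2 17/32 35/64]  R=[9/16 5/8 3/4 1]  ⇒ 71/128
v_9 [BRBRRRBBR]  L=[0 1/2 17/32 35/64]  R=[71/128 9/16 5/8 3/4 1]  ⇒ 141/256
v_10 [BRBRRRBBRR]  L=[0 1/2 17/32 35/64]  R=[141/256 71/128 9/16 5/8 3/4 1]  ⇒ 281/512
v_11 [BRBRRRBBRRB]  L=[0 1/2 17/32 35/64 281/512]  R=[141/256 71/128 9/16 5/8 3/4 1]  ⇒ 563/1024
v_12 [BRBRRRBBRRBR]  L=[0 1/2 17/32 35/64 281/512]  R=[563/1024 141/256 71/128 9/16 5/8 3/4 1]  ⇒ 1125/2048
v_13 [BRBRRRBBRRBRR]  L=[0 1/2 17/32 35/64 281/512]  R=[1125/2048 563/1024 141/256 71/128 9/16 5/8 3/4 1]  ⇒ 2249/4096

2249/4096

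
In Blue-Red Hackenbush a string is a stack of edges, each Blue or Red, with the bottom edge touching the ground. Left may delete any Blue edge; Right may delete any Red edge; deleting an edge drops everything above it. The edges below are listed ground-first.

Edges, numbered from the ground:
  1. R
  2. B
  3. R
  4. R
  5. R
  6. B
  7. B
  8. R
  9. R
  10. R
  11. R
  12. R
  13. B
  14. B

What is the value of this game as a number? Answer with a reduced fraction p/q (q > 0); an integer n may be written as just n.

-7417/8192

Prefix values for R B R R R B B R R R R R B B via {L|R} + simplicity:
1 of 14 · R · max L −∞ · min R 0 — -1
2 of 14 · RB · max L -1 · min R 0 — -1/2
3 of 14 · RBR · max L -1 · min R -1/2 — -3/4
4 of 14 · RBRR · max L -1 · min R -3/4 — -7/8
5 of 14 · RBRRR · max L -1 · min R -7/8 — -15/16
6 of 14 · RBRRRB · max L -15/16 · min R -7/8 — -29/32
7 of 14 · RBRRRBB · max L -29/32 · min R -7/8 — -57/64
8 of 14 · RBRRRBBR · max L -29/32 · min R -57/64 — -115/128
9 of 14 · RBRRRBBRR · max L -29/32 · min R -115/128 — -231/256
10 of 14 · RBRRRBBRRR · max L -29/32 · min R -231/256 — -463/512
11 of 14 · RBRRRBBRRRR · max L -29/32 · min R -463/512 — -927/1024
12 of 14 · RBRRRBBRRRRR · max L -29/32 · min R -927/1024 — -1855/2048
13 of 14 · RBRRRBBRRRRRB · max L -1855/2048 · min R -927/1024 — -3709/4096
14 of 14 · RBRRRBBRRRRRBB · max L -3709/4096 · min R -927/1024 — -7417/8192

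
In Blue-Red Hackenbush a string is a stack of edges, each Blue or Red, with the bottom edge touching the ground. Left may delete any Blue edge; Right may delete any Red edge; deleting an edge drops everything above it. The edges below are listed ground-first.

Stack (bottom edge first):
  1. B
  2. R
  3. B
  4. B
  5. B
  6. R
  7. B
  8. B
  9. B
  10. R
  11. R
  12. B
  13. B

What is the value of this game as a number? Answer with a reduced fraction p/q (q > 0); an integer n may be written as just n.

Prefix values for B R B B B R B B B R R B B via {L|R} + simplicity:
step 1: add B to get B; options L={ 0 } R={ · } ⇒ 1
step 2: add R to get BR; options L={ 0 } R={ 1 } ⇒ 1/2
step 3: add B to get BRB; options L={ 0; 1/2 } R={ 1 } ⇒ 3/4
step 4: add B to get BRBB; options L={ 0; 1/2; 3/4 } R={ 1 } ⇒ 7/8
step 5: add B to get BRBBB; options L={ 0; 1/2; 3/4; 7/8 } R={ 1 } ⇒ 15/16
step 6: add R to get BRBBBR; options L={ 0; 1/2; 3/4; 7/8 } R={ 15/16; 1 } ⇒ 29/32
step 7: add B to get BRBBBRB; options L={ 0; 1/2; 3/4; 7/8; 29/32 } R={ 15/16; 1 } ⇒ 59/64
step 8: add B to get BRBBBRBB; options L={ 0; 1/2; 3/4; 7/8; 29/32; 59/64 } R={ 15/16; 1 } ⇒ 119/128
step 9: add B to get BRBBBRBBB; options L={ 0; 1/2; 3/4; 7/8; 29/32; 59/64; 119/128 } R={ 15/16; 1 } ⇒ 239/256
step 10: add R to get BRBBBRBBBR; options L={ 0; 1/2; 3/4; 7/8; 29/32; 59/64; 119/128 } R={ 239/256; 15/16; 1 } ⇒ 477/512
step 11: add R to get BRBBBRBBBRR; options L={ 0; 1/2; 3/4; 7/8; 29/32; 59/64; 119/128 } R={ 477/512; 239/256; 15/16; 1 } ⇒ 953/1024
step 12: add B to get BRBBBRBBBRRB; options L={ 0; 1/2; 3/4; 7/8; 29/32; 59/64; 119/128; 953/1024 } R={ 477/512; 239/256; 15/16; 1 } ⇒ 1907/2048
step 13: add B to get BRBBBRBBBRRBB; options L={ 0; 1/2; 3/4; 7/8; 29/32; 59/64; 119/128; 953/1024; 1907/2048 } R={ 477/512; 239/256; 15/16; 1 } ⇒ 3815/4096

3815/4096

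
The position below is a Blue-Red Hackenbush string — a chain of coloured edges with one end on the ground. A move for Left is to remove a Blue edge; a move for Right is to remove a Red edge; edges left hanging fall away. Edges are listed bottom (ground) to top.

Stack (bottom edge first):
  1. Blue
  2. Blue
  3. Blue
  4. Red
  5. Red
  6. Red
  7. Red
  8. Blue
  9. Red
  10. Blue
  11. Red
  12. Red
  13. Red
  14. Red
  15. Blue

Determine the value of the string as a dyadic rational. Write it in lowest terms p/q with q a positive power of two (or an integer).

8515/4096

Recurse on prefixes of the 15-edge string Blue Blue Blue Red Red Red Red Blue Red Blue Red Red Red Red Blue:
1 of 15 · B · max L 0 · min R +∞ → 1
2 of 15 · BB · max L 1 · min R +∞ → 2
3 of 15 · BBB · max L 2 · min R +∞ → 3
4 of 15 · BBBR · max L 2 · min R 3 → 5/2
5 of 15 · BBBRR · max L 2 · min R 5/2 → 9/4
6 of 15 · BBBRRR · max L 2 · min R 9/4 → 17/8
7 of 15 · BBBRRRR · max L 2 · min R 17/8 → 33/16
8 of 15 · BBBRRRRB · max L 33/16 · min R 17/8 → 67/32
9 of 15 · BBBRRRRBR · max L 33/16 · min R 67/32 → 133/64
10 of 15 · BBBRRRRBRB · max L 133/64 · min R 67/32 → 267/128
11 of 15 · BBBRRRRBRBR · max L 133/64 · min R 267/128 → 533/256
12 of 15 · BBBRRRRBRBRR · max L 133/64 · min R 533/256 → 1065/512
13 of 15 · BBBRRRRBRBRRR · max L 133/64 · min R 1065/512 → 2129/1024
14 of 15 · BBBRRRRBRBRRRR · max L 133/64 · min R 2129/1024 → 4257/2048
15 of 15 · BBBRRRRBRBRRRRB · max L 4257/2048 · min R 2129/1024 → 8515/4096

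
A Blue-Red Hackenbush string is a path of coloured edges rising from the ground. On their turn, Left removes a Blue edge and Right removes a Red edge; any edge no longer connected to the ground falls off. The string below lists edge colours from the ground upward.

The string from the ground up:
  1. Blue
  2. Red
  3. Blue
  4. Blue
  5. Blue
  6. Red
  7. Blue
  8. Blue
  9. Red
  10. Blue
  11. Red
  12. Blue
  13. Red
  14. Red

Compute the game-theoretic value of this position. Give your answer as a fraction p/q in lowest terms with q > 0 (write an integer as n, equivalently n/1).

7593/8192

step 1: add Blue to get B; options L={ 0 } R={  } -> 1
step 2: add Red to get BR; options L={ 0 } R={ 1 } -> 1/2
step 3: add Blue to get BRB; options L={ 0 1/2 } R={ 1 } -> 3/4
step 4: add Blue to get BRBB; options L={ 0 1/2 3/4 } R={ 1 } -> 7/8
step 5: add Blue to get BRBBB; options L={ 0 1/2 3/4 7/8 } R={ 1 } -> 15/16
step 6: add Red to get BRBBBR; options L={ 0 1/2 3/4 7/8 } R={ 15/16 1 } -> 29/32
step 7: add Blue to get BRBBBRB; options L={ 0 1/2 3/4 7/8 29/32 } R={ 15/16 1 } -> 59/64
step 8: add Blue to get BRBBBRBB; options L={ 0 1/2 3/4 7/8 29/32 59/64 } R={ 15/16 1 } -> 119/128
step 9: add Red to get BRBBBRBBR; options L={ 0 1/2 3/4 7/8 29/32 59/64 } R={ 119/128 15/16 1 } -> 237/256
step 10: add Blue to get BRBBBRBBRB; options L={ 0 1/2 3/4 7/8 29/32 59/64 237/256 } R={ 119/128 15/16 1 } -> 475/512
step 11: add Red to get BRBBBRBBRBR; options L={ 0 1/2 3/4 7/8 29/32 59/64 237/256 } R={ 475/512 119/128 15/16 1 } -> 949/1024
step 12: add Blue to get BRBBBRBBRBRB; options L={ 0 1/2 3/4 7/8 29/32 59/64 237/256 949/1024 } R={ 475/512 119/128 15/16 1 } -> 1899/2048
step 13: add Red to get BRBBBRBBRBRBR; options L={ 0 1/2 3/4 7/8 29/32 59/64 237/256 949/1024 } R={ 1899/2048 475/512 119/128 15/16 1 } -> 3797/4096
step 14: add Red to get BRBBBRBBRBRBRR; options L={ 0 1/2 3/4 7/8 29/32 59/64 237/256 949/1024 } R={ 3797/4096 1899/2048 475/512 119/128 15/16 1 } -> 7593/8192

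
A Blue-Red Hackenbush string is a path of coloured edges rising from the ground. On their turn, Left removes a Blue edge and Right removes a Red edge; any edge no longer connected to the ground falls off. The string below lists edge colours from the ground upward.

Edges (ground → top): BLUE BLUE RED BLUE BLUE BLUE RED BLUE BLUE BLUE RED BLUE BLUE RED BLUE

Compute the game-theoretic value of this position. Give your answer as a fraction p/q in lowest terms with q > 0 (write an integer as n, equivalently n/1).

15835/8192

val_1 [B]  L=[0]  R=[∅]  so 1
val_2 [BB]  L=[0,1]  R=[∅]  so 2
val_3 [BBR]  L=[0,1]  R=[2]  so 3/2
val_4 [BBRB]  L=[0,1,3/2]  R=[2]  so 7/4
val_5 [BBRBB]  L=[0,1,3/2,7/4]  R=[2]  so 15/8
val_6 [BBRBBB]  L=[0,1,3/2,7/4,15/8]  R=[2]  so 31/16
val_7 [BBRBBBR]  L=[0,1,3/2,7/4,15/8]  R=[31/16,2]  so 61/32
val_8 [BBRBBBRB]  L=[0,1,3/2,7/4,15/8,61/32]  R=[31/16,2]  so 123/64
val_9 [BBRBBBRBB]  L=[0,1,3/2,7/4,15/8,61/32,123/64]  R=[31/16,2]  so 247/128
val_10 [BBRBBBRBBB]  L=[0,1,3/2,7/4,15/8,61/32,123/64,247/128]  R=[31/16,2]  so 495/256
val_11 [BBRBBBRBBBR]  L=[0,1,3/2,7/4,15/8,61/32,123/64,247/128]  R=[495/256,31/16,2]  so 989/512
val_12 [BBRBBBRBBBRB]  L=[0,1,3/2,7/4,15/8,61/32,123/64,247/128,989/512]  R=[495/256,31/16,2]  so 1979/1024
val_13 [BBRBBBRBBBRBB]  L=[0,1,3/2,7/4,15/8,61/32,123/64,247/128,989/512,1979/1024]  R=[495/256,31/16,2]  so 3959/2048
val_14 [BBRBBBRBBBRBBR]  L=[0,1,3/2,7/4,15/8,61/32,123/64,247/128,989/512,1979/1024]  R=[3959/2048,495/256,31/16,2]  so 7917/4096
val_15 [BBRBBBRBBBRBBRB]  L=[0,1,3/2,7/4,15/8,61/32,123/64,247/128,989/512,1979/1024,7917/4096]  R=[3959/2048,495/256,31/16,2]  so 15835/8192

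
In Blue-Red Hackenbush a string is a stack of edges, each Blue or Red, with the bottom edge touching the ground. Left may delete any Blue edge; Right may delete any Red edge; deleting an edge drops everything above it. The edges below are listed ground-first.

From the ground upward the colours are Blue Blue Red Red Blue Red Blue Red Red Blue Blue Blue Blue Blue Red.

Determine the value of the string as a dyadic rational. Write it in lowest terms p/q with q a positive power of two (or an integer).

10877/8192

1 of 15 · B · max L 0 · min R +∞ -> 1
2 of 15 · BB · max L 1 · min R +∞ -> 2
3 of 15 · BBR · max L 1 · min R 2 -> 3/2
4 of 15 · BBRR · max L 1 · min R 3/2 -> 5/4
5 of 15 · BBRRB · max L 5/4 · min R 3/2 -> 11/8
6 of 15 · BBRRBR · max L 5/4 · min R 11/8 -> 21/16
7 of 15 · BBRRBRB · max L 21/16 · min R 11/8 -> 43/32
8 of 15 · BBRRBRBR · max L 21/16 · min R 43/32 -> 85/64
9 of 15 · BBRRBRBRR · max L 21/16 · min R 85/64 -> 169/128
10 of 15 · BBRRBRBRRB · max L 169/128 · min R 85/64 -> 339/256
11 of 15 · BBRRBRBRRBB · max L 339/256 · min R 85/64 -> 679/512
12 of 15 · BBRRBRBRRBBB · max L 679/512 · min R 85/64 -> 1359/1024
13 of 15 · BBRRBRBRRBBBB · max L 1359/1024 · min R 85/64 -> 2719/2048
14 of 15 · BBRRBRBRRBBBBB · max L 2719/2048 · min R 85/64 -> 5439/4096
15 of 15 · BBRRBRBRRBBBBBR · max L 2719/2048 · min R 5439/4096 -> 10877/8192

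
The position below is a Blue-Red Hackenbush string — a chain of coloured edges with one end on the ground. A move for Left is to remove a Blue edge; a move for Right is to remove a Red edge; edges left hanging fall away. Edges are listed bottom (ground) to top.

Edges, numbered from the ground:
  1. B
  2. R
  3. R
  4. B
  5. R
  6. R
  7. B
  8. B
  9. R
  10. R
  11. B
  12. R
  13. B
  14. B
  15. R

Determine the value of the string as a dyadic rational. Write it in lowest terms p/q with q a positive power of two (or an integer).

Build G(s[:k]) for k = 1..15, string s = B R R B R R B B R R B R B B R.
step 1: add B to get B; options L={ 0 } R={ (no moves) } = 1
step 2: add R to get BR; options L={ 0 } R={ 1 } = 1/2
step 3: add R to get BRR; options L={ 0 } R={ 1/2,1 } = 1/4
step 4: add B to get BRRB; options L={ 0,1/4 } R={ 1/2,1 } = 3/8
step 5: add R to get BRRBR; options L={ 0,1/4 } R={ 3/8,1/2,1 } = 5/16
step 6: add R to get BRRBRR; options L={ 0,1/4 } R={ 5/16,3/8,1/2,1 } = 9/32
step 7: add B to get BRRBRRB; options L={ 0,1/4,9/32 } R={ 5/16,3/8,1/2,1 } = 19/64
step 8: add B to get BRRBRRBB; options L={ 0,1/4,9/32,19/64 } R={ 5/16,3/8,1/2,1 } = 39/128
step 9: add R to get BRRBRRBBR; options L={ 0,1/4,9/32,19/64 } R={ 39/128,5/16,3/8,1/2,1 } = 77/256
step 10: add R to get BRRBRRBBRR; options L={ 0,1/4,9/32,19/64 } R={ 77/256,39/128,5/16,3/8,1/2,1 } = 153/512
step 11: add B to get BRRBRRBBRRB; options L={ 0,1/4,9/32,19/64,153/512 } R={ 77/256,39/128,5/16,3/8,1/2,1 } = 307/1024
step 12: add R to get BRRBRRBBRRBR; options L={ 0,1/4,9/32,19/64,153/512 } R={ 307/1024,77/256,39/128,5/16,3/8,1/2,1 } = 613/2048
step 13: add B to get BRRBRRBBRRBRB; options L={ 0,1/4,9/32,19/64,153/512,613/2048 } R={ 307/1024,77/256,39/128,5/16,3/8,1/2,1 } = 1227/4096
step 14: add B to get BRRBRRBBRRBRBB; options L={ 0,1/4,9/32,19/64,153/512,613/2048,1227/4096 } R={ 307/1024,77/256,39/128,5/16,3/8,1/2,1 } = 2455/8192
step 15: add R to get BRRBRRBBRRBRBBR; options L={ 0,1/4,9/32,19/64,153/512,613/2048,1227/4096 } R={ 2455/8192,307/1024,77/256,39/128,5/16,3/8,1/2,1 } = 4909/16384

4909/16384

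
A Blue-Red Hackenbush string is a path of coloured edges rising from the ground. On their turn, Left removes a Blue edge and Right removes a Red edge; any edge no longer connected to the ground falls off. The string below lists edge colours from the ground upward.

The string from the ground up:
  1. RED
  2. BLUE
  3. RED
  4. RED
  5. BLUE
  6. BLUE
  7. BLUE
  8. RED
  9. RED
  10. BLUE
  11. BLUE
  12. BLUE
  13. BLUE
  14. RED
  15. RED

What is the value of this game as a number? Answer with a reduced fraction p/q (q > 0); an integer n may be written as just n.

Recurse on prefixes of the 15-edge string RED BLUE RED RED BLUE BLUE BLUE RED RED BLUE BLUE BLUE BLUE RED RED:
R: Left { — }, Right { 0 } = simplest -1
RB: Left { -1 }, Right { 0 } = simplest -1/2
RBR: Left { -1 }, Right { -1/2 0 } = simplest -3/4
RBRR: Left { -1 }, Right { -3/4 -1/2 0 } = simplest -7/8
RBRRB: Left { -1 -7/8 }, Right { -3/4 -1/2 0 } = simplest -13/16
RBRRBB: Left { -1 -7/8 -13/16 }, Right { -3/4 -1/2 0 } = simplest -25/32
RBRRBBB: Left { -1 -7/8 -13/16 -25/32 }, Right { -3/4 -1/2 0 } = simplest -49/64
RBRRBBBR: Left { -1 -7/8 -13/16 -25/32 }, Right { -49/64 -3/4 -1/2 0 } = simplest -99/128
RBRRBBBRR: Left { -1 -7/8 -13/16 -25/32 }, Right { -99/128 -49/64 -3/4 -1/2 0 } = simplest -199/256
RBRRBBBRRB: Left { -1 -7/8 -13/16 -25/32 -199/256 }, Right { -99/128 -49/64 -3/4 -1/2 0 } = simplest -397/512
RBRRBBBRRBB: Left { -1 -7/8 -13/16 -25/32 -199/256 -397/512 }, Right { -99/128 -49/64 -3/4 -1/2 0 } = simplest -793/1024
RBRRBBBRRBBB: Left { -1 -7/8 -13/16 -25/32 -199/256 -397/512 -793/1024 }, Right { -99/128 -49/64 -3/4 -1/2 0 } = simplest -1585/2048
RBRRBBBRRBBBB: Left { -1 -7/8 -13/16 -25/32 -199/256 -397/512 -793/1024 -1585/2048 }, Right { -99/128 -49/64 -3/4 -1/2 0 } = simplest -3169/4096
RBRRBBBRRBBBBR: Left { -1 -7/8 -13/16 -25/32 -199/256 -397/512 -793/1024 -1585/2048 }, Right { -3169/4096 -99/128 -49/64 -3/4 -1/2 0 } = simplest -6339/8192
RBRRBBBRRBBBBRR: Left { -1 -7/8 -13/16 -25/32 -199/256 -397/512 -793/1024 -1585/2048 }, Right { -6339/8192 -3169/4096 -99/128 -49/64 -3/4 -1/2 0 } = simplest -12679/16384

-12679/16384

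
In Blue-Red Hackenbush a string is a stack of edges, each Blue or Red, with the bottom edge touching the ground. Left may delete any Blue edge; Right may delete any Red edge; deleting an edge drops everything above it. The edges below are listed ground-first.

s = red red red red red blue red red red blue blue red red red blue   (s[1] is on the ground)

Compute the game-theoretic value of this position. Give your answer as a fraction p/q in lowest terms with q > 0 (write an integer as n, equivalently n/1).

-5021/1024

Build v(s[:k]) for k = 1..15, string s = red red red red red blue red red red blue blue red red red blue.
v(r) = { none | 0 } gives -1
v(rr) = { none | -1; 0 } gives -2
v(rrr) = { none | -2; -1; 0 } gives -3
v(rrrr) = { none | -3; -2; -1; 0 } gives -4
v(rrrrr) = { none | -4; -3; -2; -1; 0 } gives -5
v(rrrrrb) = { -5 | -4; -3; -2; -1; 0 } gives -9/2
v(rrrrrbr) = { -5 | -9/2; -4; -3; -2; -1; 0 } gives -19/4
v(rrrrrbrr) = { -5 | -19/4; -9/2; -4; -3; -2; -1; 0 } gives -39/8
v(rrrrrbrrr) = { -5 | -39/8; -19/4; -9/2; -4; -3; -2; -1; 0 } gives -79/16
v(rrrrrbrrrb) = { -5; -79/16 | -39/8; -19/4; -9/2; -4; -3; -2; -1; 0 } gives -157/32
v(rrrrrbrrrbb) = { -5; -79/16; -157/32 | -39/8; -19/4; -9/2; -4; -3; -2; -1; 0 } gives -313/64
v(rrrrrbrrrbbr) = { -5; -79/16; -157/32 | -313/64; -39/8; -19/4; -9/2; -4; -3; -2; -1; 0 } gives -627/128
v(rrrrrbrrrbbrr) = { -5; -79/16; -157/32 | -627/128; -313/64; -39/8; -19/4; -9/2; -4; -3; -2; -1; 0 } gives -1255/256
v(rrrrrbrrrbbrrr) = { -5; -79/16; -157/32 | -1255/256; -627/128; -313/64; -39/8; -19/4; -9/2; -4; -3; -2; -1; 0 } gives -2511/512
v(rrrrrbrrrbbrrrb) = { -5; -79/16; -157/32; -2511/512 | -1255/256; -627/128; -313/64; -39/8; -19/4; -9/2; -4; -3; -2; -1; 0 } gives -5021/1024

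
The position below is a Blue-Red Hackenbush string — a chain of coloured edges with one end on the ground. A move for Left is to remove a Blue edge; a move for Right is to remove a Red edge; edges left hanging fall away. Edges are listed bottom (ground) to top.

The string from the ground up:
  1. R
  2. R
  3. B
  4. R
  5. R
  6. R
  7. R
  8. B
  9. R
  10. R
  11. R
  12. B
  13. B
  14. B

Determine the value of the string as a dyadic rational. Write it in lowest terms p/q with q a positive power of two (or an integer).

edge 1 of 14 (R): { none | 0 } -> -1
edge 2 of 14 (R): { none | -1, 0 } -> -2
edge 3 of 14 (B): { -2 | -1, 0 } -> -3/2
edge 4 of 14 (R): { -2 | -3/2, -1, 0 } -> -7/4
edge 5 of 14 (R): { -2 | -7/4, -3/2, -1, 0 } -> -15/8
edge 6 of 14 (R): { -2 | -15/8, -7/4, -3/2, -1, 0 } -> -31/16
edge 7 of 14 (R): { -2 | -31/16, -15/8, -7/4, -3/2, -1, 0 } -> -63/32
edge 8 of 14 (B): { -2, -63/32 | -31/16, -15/8, -7/4, -3/2, -1, 0 } -> -125/64
edge 9 of 14 (R): { -2, -63/32 | -125/64, -31/16, -15/8, -7/4, -3/2, -1, 0 } -> -251/128
edge 10 of 14 (R): { -2, -63/32 | -251/128, -125/64, -31/16, -15/8, -7/4, -3/2, -1, 0 } -> -503/256
edge 11 of 14 (R): { -2, -63/32 | -503/256, -251/128, -125/64, -31/16, -15/8, -7/4, -3/2, -1, 0 } -> -1007/512
edge 12 of 14 (B): { -2, -63/32, -1007/512 | -503/256, -251/128, -125/64, -31/16, -15/8, -7/4, -3/2, -1, 0 } -> -2013/1024
edge 13 of 14 (B): { -2, -63/32, -1007/512, -2013/1024 | -503/256, -251/128, -125/64, -31/16, -15/8, -7/4, -3/2, -1, 0 } -> -4025/2048
edge 14 of 14 (B): { -2, -63/32, -1007/512, -2013/1024, -4025/2048 | -503/256, -251/128, -125/64, -31/16, -15/8, -7/4, -3/2, -1, 0 } -> -8049/4096

-8049/4096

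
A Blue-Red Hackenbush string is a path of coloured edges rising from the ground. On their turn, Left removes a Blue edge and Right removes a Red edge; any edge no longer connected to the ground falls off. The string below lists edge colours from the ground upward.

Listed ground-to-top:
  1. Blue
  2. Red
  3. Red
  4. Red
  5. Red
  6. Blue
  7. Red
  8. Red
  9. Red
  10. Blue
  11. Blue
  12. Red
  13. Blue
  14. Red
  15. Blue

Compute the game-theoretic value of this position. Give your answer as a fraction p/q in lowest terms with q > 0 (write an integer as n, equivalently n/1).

1131/16384

value_1 [B]  L=[0]  R=[·]  = 1
value_2 [BR]  L=[0]  R=[1]  = 1/2
value_3 [BRR]  L=[0]  R=[1/2, 1]  = 1/4
value_4 [BRRR]  L=[0]  R=[1/4, 1/2, 1]  = 1/8
value_5 [BRRRR]  L=[0]  R=[1/8, 1/4, 1/2, 1]  = 1/16
value_6 [BRRRRB]  L=[0, 1/16]  R=[1/8, 1/4, 1/2, 1]  = 3/32
value_7 [BRRRRBR]  L=[0, 1/16]  R=[3/32, 1/8, 1/4, 1/2, 1]  = 5/64
value_8 [BRRRRBRR]  L=[0, 1/16]  R=[5/64, 3/32, 1/8, 1/4, 1/2, 1]  = 9/128
value_9 [BRRRRBRRR]  L=[0, 1/16]  R=[9/128, 5/64, 3/32, 1/8, 1/4, 1/2, 1]  = 17/256
value_10 [BRRRRBRRRB]  L=[0, 1/16, 17/256]  R=[9/128, 5/64, 3/32, 1/8, 1/4, 1/2, 1]  = 35/512
value_11 [BRRRRBRRRBB]  L=[0, 1/16, 17/256, 35/512]  R=[9/128, 5/64, 3/32, 1/8, 1/4, 1/2, 1]  = 71/1024
value_12 [BRRRRBRRRBBR]  L=[0, 1/16, 17/256, 35/512]  R=[71/1024, 9/128, 5/64, 3/32, 1/8, 1/4, 1/2, 1]  = 141/2048
value_13 [BRRRRBRRRBBRB]  L=[0, 1/16, 17/256, 35/512, 141/2048]  R=[71/1024, 9/128, 5/64, 3/32, 1/8, 1/4, 1/2, 1]  = 283/4096
value_14 [BRRRRBRRRBBRBR]  L=[0, 1/16, 17/256, 35/512, 141/2048]  R=[283/4096, 71/1024, 9/128, 5/64, 3/32, 1/8, 1/4, 1/2, 1]  = 565/8192
value_15 [BRRRRBRRRBBRBRB]  L=[0, 1/16, 17/256, 35/512, 141/2048, 565/8192]  R=[283/4096, 71/1024, 9/128, 5/64, 3/32, 1/8, 1/4, 1/2, 1]  = 1131/16384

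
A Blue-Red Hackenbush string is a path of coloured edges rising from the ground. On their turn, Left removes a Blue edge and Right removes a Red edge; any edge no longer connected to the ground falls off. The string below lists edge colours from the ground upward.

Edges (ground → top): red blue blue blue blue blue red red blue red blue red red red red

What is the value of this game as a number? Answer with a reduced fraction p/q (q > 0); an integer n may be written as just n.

-863/16384

Build g(s[:k]) for k = 1..15, string s = red blue blue blue blue blue red red blue red blue red red red red.
1 of 15 · r · max L −∞ · min R 0 => -1
2 of 15 · rb · max L -1 · min R 0 => -1/2
3 of 15 · rbb · max L -1/2 · min R 0 => -1/4
4 of 15 · rbbb · max L -1/4 · min R 0 => -1/8
5 of 15 · rbbbb · max L -1/8 · min R 0 => -1/16
6 of 15 · rbbbbb · max L -1/16 · min R 0 => -1/32
7 of 15 · rbbbbbr · max L -1/16 · min R -1/32 => -3/64
8 of 15 · rbbbbbrr · max L -1/16 · min R -3/64 => -7/128
9 of 15 · rbbbbbrrb · max L -7/128 · min R -3/64 => -13/256
10 of 15 · rbbbbbrrbr · max L -7/128 · min R -13/256 => -27/512
11 of 15 · rbbbbbrrbrb · max L -27/512 · min R -13/256 => -53/1024
12 of 15 · rbbbbbrrbrbr · max L -27/512 · min R -53/1024 => -107/2048
13 of 15 · rbbbbbrrbrbrr · max L -27/512 · min R -107/2048 => -215/4096
14 of 15 · rbbbbbrrbrbrrr · max L -27/512 · min R -215/4096 => -431/8192
15 of 15 · rbbbbbrrbrbrrrr · max L -27/512 · min R -431/8192 => -863/16384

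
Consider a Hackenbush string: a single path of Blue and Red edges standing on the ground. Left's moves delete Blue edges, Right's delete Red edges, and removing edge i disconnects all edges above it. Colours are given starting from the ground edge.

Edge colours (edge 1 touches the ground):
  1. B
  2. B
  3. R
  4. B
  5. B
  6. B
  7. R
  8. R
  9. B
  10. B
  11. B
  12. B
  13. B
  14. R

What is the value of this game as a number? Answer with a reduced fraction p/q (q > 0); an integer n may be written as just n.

B: Left { 0 }, Right { ∅ } so simplest 1
BB: Left { 0; 1 }, Right { ∅ } so simplest 2
BBR: Left { 0; 1 }, Right { 2 } so simplest 3/2
BBRB: Left { 0; 1; 3/2 }, Right { 2 } so simplest 7/4
BBRBB: Left { 0; 1; 3/2; 7/4 }, Right { 2 } so simplest 15/8
BBRBBB: Left { 0; 1; 3/2; 7/4; 15/8 }, Right { 2 } so simplest 31/16
BBRBBBR: Left { 0; 1; 3/2; 7/4; 15/8 }, Right { 31/16; 2 } so simplest 61/32
BBRBBBRR: Left { 0; 1; 3/2; 7/4; 15/8 }, Right { 61/32; 31/16; 2 } so simplest 121/64
BBRBBBRRB: Left { 0; 1; 3/2; 7/4; 15/8; 121/64 }, Right { 61/32; 31/16; 2 } so simplest 243/128
BBRBBBRRBB: Left { 0; 1; 3/2; 7/4; 15/8; 121/64; 243/128 }, Right { 61/32; 31/16; 2 } so simplest 487/256
BBRBBBRRBBB: Left { 0; 1; 3/2; 7/4; 15/8; 121/64; 243/128; 487/256 }, Right { 61/32; 31/16; 2 } so simplest 975/512
BBRBBBRRBBBB: Left { 0; 1; 3/2; 7/4; 15/8; 121/64; 243/128; 487/256; 975/512 }, Right { 61/32; 31/16; 2 } so simplest 1951/1024
BBRBBBRRBBBBB: Left { 0; 1; 3/2; 7/4; 15/8; 121/64; 243/128; 487/256; 975/512; 1951/1024 }, Right { 61/32; 31/16; 2 } so simplest 3903/2048
BBRBBBRRBBBBBR: Left { 0; 1; 3/2; 7/4; 15/8; 121/64; 243/128; 487/256; 975/512; 1951/1024 }, Right { 3903/2048; 61/32; 31/16; 2 } so simplest 7805/4096

7805/4096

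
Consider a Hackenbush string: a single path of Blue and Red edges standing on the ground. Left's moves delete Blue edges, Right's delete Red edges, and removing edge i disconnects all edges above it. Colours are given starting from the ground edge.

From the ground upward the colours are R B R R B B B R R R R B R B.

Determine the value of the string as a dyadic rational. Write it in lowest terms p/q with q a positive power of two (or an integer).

-6389/8192

g_1 [R]  L=[∅]  R=[0]  — -1
g_2 [RB]  L=[-1]  R=[0]  — -1/2
g_3 [RBR]  L=[-1]  R=[-1/2, 0]  — -3/4
g_4 [RBRR]  L=[-1]  R=[-3/4, -1/2, 0]  — -7/8
g_5 [RBRRB]  L=[-1, -7/8]  R=[-3/4, -1/2, 0]  — -13/16
g_6 [RBRRBB]  L=[-1, -7/8, -13/16]  R=[-3/4, -1/2, 0]  — -25/32
g_7 [RBRRBBB]  L=[-1, -7/8, -13/16, -25/32]  R=[-3/4, -1/2, 0]  — -49/64
g_8 [RBRRBBBR]  L=[-1, -7/8, -13/16, -25/32]  R=[-49/64, -3/4, -1/2, 0]  — -99/128
g_9 [RBRRBBBRR]  L=[-1, -7/8, -13/16, -25/32]  R=[-99/128, -49/64, -3/4, -1/2, 0]  — -199/256
g_10 [RBRRBBBRRR]  L=[-1, -7/8, -13/16, -25/32]  R=[-199/256, -99/128, -49/64, -3/4, -1/2, 0]  — -399/512
g_11 [RBRRBBBRRRR]  L=[-1, -7/8, -13/16, -25/32]  R=[-399/512, -199/256, -99/128, -49/64, -3/4, -1/2, 0]  — -799/1024
g_12 [RBRRBBBRRRRB]  L=[-1, -7/8, -13/16, -25/32, -799/1024]  R=[-399/512, -199/256, -99/128, -49/64, -3/4, -1/2, 0]  — -1597/2048
g_13 [RBRRBBBRRRRBR]  L=[-1, -7/8, -13/16, -25/32, -799/1024]  R=[-1597/2048, -399/512, -199/256, -99/128, -49/64, -3/4, -1/2, 0]  — -3195/4096
g_14 [RBRRBBBRRRRBRB]  L=[-1, -7/8, -13/16, -25/32, -799/1024, -3195/4096]  R=[-1597/2048, -399/512, -199/256, -99/128, -49/64, -3/4, -1/2, 0]  — -6389/8192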